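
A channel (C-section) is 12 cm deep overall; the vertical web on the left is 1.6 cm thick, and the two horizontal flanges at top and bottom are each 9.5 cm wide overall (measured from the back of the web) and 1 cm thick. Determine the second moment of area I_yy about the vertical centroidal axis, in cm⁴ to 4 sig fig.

I_yy ≈ 281.8 cm⁴

Treat the section as a set of non-overlapping primitives; coordinates are from the bounding-box lower-left.
Web: 1.6 × 12, A = 19.2 cm², x = 0.8 cm, Ī = 4.096 cm⁴.
Top flange (beyond web): 7.9 × 1, A = 7.9 cm², x = 5.55 cm, Ī = 41.0866 cm⁴.
Bottom flange (beyond web): 7.9 × 1, A = 7.9 cm², x = 5.55 cm, Ī = 41.0866 cm⁴.
Centroid: x̄ = ΣA·x / ΣA = 2.94429 cm.
Transfer each piece to the vertical centroidal axis using Ī + A·d² with d = x − 2.94429:
  web: d = -2.14429 cm → contributes +92.3769 cm⁴
  top flange (beyond web): d = 2.60571 cm → contributes +94.7256 cm⁴
  bottom flange (beyond web): d = 2.60571 cm → contributes +94.7256 cm⁴
Total I = 281.828 cm⁴.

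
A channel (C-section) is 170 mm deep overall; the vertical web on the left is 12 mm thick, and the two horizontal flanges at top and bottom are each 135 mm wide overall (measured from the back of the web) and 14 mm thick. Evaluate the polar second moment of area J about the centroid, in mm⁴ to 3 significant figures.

J ≈ 3.61 × 10⁷ mm⁴

Split into non-overlapping primitives; take the origin at the lower-left of the bounding box.
Web: 12 × 170, A = 2 040 mm², y = 85 mm, Ī = 4 913 000 mm⁴.
Top flange (beyond web): 123 × 14, A = 1 722 mm², y = 163 mm, Ī = 28 126 mm⁴.
Bottom flange (beyond web): 123 × 14, A = 1 722 mm², y = 7 mm, Ī = 28 126 mm⁴.
By symmetry the centroid is at mid-height, ȳ = 85 mm.
Transfer each piece to the centroidal x-axis using Ī + A·d² with d = y − 85:
  web: d = 0 mm → contributes +4 913 000 mm⁴
  top flange (beyond web): d = 78 mm → contributes +10 504 774 mm⁴
  bottom flange (beyond web): d = -78 mm → contributes +10 504 774 mm⁴
Total I = 25 922 548 mm⁴.
For the y-axis: x̄ = 48.391 mm.
Repeating about the centroidal y-axis gives I_y = 10 203 687 mm⁴.
Polar second moment: J = I_x + I_y = 36 126 235 mm⁴.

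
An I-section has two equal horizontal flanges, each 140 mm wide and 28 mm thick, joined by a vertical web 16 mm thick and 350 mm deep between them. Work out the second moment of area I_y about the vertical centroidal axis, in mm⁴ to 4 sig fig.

I_y ≈ 1.292 × 10⁷ mm⁴

Treat the section as a set of non-overlapping primitives; coordinates are from the bounding-box lower-left.
Bottom flange: 140 × 28, A = 3 920 mm², x = 70 mm, Ī = 6 402 667 mm⁴.
Web: 16 × 350, A = 5 600 mm², x = 70 mm, Ī = 119 467 mm⁴.
Top flange: 140 × 28, A = 3 920 mm², x = 70 mm, Ī = 6 402 667 mm⁴.
By symmetry the centroid is at mid-width, x̄ = 70 mm.
All pieces are centred on the vertical centroidal axis, so I = ΣĪ = 12 924 800 mm⁴.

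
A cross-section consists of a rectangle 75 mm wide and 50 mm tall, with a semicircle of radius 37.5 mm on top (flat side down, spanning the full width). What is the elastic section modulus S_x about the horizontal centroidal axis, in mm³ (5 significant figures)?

Break the section into simple shapes (no overlaps), measuring from the bottom-left corner of the bounding box.
Rectangular body: 75 × 50, A = 3 750 mm², y = 25 mm, Ī = 781 250 mm⁴.
Semicircular cap: semicircle r = 37.5, A = 2208.932 mm², y = 65.91549 mm, Ī = 217048.7 mm⁴.
Centroid: ȳ = ΣA·y / ΣA = 40.16707 mm.
Transfer each piece to the horizontal centroidal axis using Ī + A·d² with d = y − 40.16707:
  rectangular body: d = -15.16707 mm → contributes +1 643 900 mm⁴
  semicircular cap: d = 25.74842 mm → contributes +1 681 529 mm⁴
Total I = 3 325 430 mm⁴.
Extreme fibre distance c = 47.33293 mm; S = I/c = 70256.16 mm³.

S_x ≈ 7.0256 × 10⁴ mm³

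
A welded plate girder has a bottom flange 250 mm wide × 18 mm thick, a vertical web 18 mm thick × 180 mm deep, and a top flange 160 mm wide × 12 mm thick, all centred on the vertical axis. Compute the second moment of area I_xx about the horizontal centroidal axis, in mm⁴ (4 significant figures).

Decompose the section into non-overlapping parts with the origin at the bottom-left of its bounding rectangle.
Bottom plate: 250 × 18, A = 4 500 mm², y = 9 mm, Ī = 121 500 mm⁴.
Web plate: 18 × 180, A = 3 240 mm², y = 108 mm, Ī = 8 748 000 mm⁴.
Top plate: 160 × 12, A = 1 920 mm², y = 204 mm, Ī = 23 040 mm⁴.
Centroid: ȳ = ΣA·y / ΣA = 80.9627 mm.
Transfer each piece to the horizontal centroidal axis using Ī + A·d² with d = y − 80.9627:
  bottom plate: d = -71.9627 mm → contributes +23 425 357 mm⁴
  web plate: d = 27.0373 mm → contributes +11 116 485 mm⁴
  top plate: d = 123.037 mm → contributes +29 088 325 mm⁴
Total I = 63 630 167 mm⁴.

I_xx ≈ 6.363 × 10⁷ mm⁴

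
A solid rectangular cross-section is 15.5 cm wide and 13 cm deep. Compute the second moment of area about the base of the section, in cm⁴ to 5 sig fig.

I_base ≈ 1.1351 × 10⁴ cm⁴

The section: 15.5 × 13, A = 201.5 cm², y = 6.5 cm, Ī = 2837.792 cm⁴.
Transfer it to the bottom edge using Ī + A·d² with d = y − 0:
  the section: d = 6.5 cm → contributes +11351.17 cm⁴
Total I = 11351.17 cm⁴.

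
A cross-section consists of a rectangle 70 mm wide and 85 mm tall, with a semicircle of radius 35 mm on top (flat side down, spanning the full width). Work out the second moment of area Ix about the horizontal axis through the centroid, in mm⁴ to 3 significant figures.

Break the section into simple shapes (no overlaps), measuring from the bottom-left corner of the bounding box.
Rectangular body: 70 × 85, A = 5 950 mm², y = 42.5 mm, Ī = 3 582 396 mm⁴.
Semicircular cap: semicircle r = 35, A = 1924.2 mm², y = 99.854 mm, Ī = 164 704 mm⁴.
Centroid: ȳ = ΣA·y / ΣA = 56.516 mm.
Transfer each piece to the horizontal axis through the centroid using Ī + A·d² with d = y − 56.516:
  rectangular body: d = -14.016 mm → contributes +4 751 216 mm⁴
  semicircular cap: d = 43.339 mm → contributes +3 778 874 mm⁴
Total I = 8 530 090 mm⁴.

Ix ≈ 8.53 × 10⁶ mm⁴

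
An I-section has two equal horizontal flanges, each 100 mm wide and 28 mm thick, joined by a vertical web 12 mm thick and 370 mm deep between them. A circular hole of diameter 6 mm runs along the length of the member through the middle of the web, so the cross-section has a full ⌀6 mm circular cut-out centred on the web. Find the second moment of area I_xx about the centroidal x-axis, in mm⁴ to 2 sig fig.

I_xx ≈ 2.7 × 10⁸ mm⁴

Break the section into simple shapes (no overlaps), measuring from the bottom-left corner of the bounding box.
Bottom flange: 100 × 28, A = 2 800 mm², y = 14 mm, Ī = 182 933 mm⁴.
Web: 12 × 370, A = 4 440 mm², y = 213 mm, Ī = 50 653 000 mm⁴.
Top flange: 100 × 28, A = 2 800 mm², y = 412 mm, Ī = 182 933 mm⁴.
Hole (subtracted): ⌀6, A = 28.27 mm², y = 213 mm, Ī = 63.62 mm⁴.
By symmetry the centroid is at mid-height, ȳ = 213 mm.
Transfer each piece to the centroidal x-axis using Ī + A·d² with d = y − 213:
  bottom flange: d = -199 mm → contributes +111 065 733 mm⁴
  web: d = 0 mm → contributes +50 653 000 mm⁴
  top flange: d = 199 mm → contributes +111 065 733 mm⁴
  hole: d = 0 mm → contributes −63.62 mm⁴
Total I = 272 784 403 mm⁴.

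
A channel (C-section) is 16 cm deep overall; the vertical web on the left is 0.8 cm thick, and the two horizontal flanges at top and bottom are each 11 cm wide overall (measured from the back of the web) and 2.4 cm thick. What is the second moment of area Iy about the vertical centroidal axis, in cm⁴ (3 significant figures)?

Iy ≈ 732 cm⁴

Decompose the section into non-overlapping parts with the origin at the bottom-left of its bounding rectangle.
Web: 0.8 × 16, A = 12.8 cm², x = 0.4 cm, Ī = 0.68267 cm⁴.
Top flange (beyond web): 10.2 × 2.4, A = 24.48 cm², x = 5.9 cm, Ī = 212.24 cm⁴.
Bottom flange (beyond web): 10.2 × 2.4, A = 24.48 cm², x = 5.9 cm, Ī = 212.24 cm⁴.
Centroid: x̄ = ΣA·x / ΣA = 4.7601 cm.
Transfer each piece to the vertical centroidal axis using Ī + A·d² with d = x − 4.7601:
  web: d = -4.3601 cm → contributes +244.02 cm⁴
  top flange (beyond web): d = 1.1399 cm → contributes +244.05 cm⁴
  bottom flange (beyond web): d = 1.1399 cm → contributes +244.05 cm⁴
Total I = 732.12 cm⁴.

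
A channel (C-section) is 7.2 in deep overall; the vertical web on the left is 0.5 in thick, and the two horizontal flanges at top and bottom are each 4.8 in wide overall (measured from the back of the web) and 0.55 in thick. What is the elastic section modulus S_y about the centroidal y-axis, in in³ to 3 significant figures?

Break the section into simple shapes (no overlaps), measuring from the bottom-left corner of the bounding box.
Web: 0.5 × 7.2, A = 3.6 in², x = 0.25 in, Ī = 0.075 in⁴.
Top flange (beyond web): 4.3 × 0.55, A = 2.365 in², x = 2.65 in, Ī = 3.6441 in⁴.
Bottom flange (beyond web): 4.3 × 0.55, A = 2.365 in², x = 2.65 in, Ī = 3.6441 in⁴.
Centroid: x̄ = ΣA·x / ΣA = 1.6128 in.
Transfer each piece to the centroidal y-axis using Ī + A·d² with d = x − 1.6128:
  web: d = -1.3628 in → contributes +6.7609 in⁴
  top flange (beyond web): d = 1.0372 in → contributes +6.1884 in⁴
  bottom flange (beyond web): d = 1.0372 in → contributes +6.1884 in⁴
Total I = 19.138 in⁴.
Extreme fibre distance c = 3.1872 in; S = I/c = 6.0045 in³.

S_y ≈ 6.00 in³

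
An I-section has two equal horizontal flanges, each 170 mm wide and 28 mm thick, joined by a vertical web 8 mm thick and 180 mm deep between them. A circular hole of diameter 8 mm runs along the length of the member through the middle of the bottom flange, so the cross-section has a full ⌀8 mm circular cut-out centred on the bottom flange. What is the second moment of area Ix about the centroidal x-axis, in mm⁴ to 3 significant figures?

Split into non-overlapping primitives; take the origin at the lower-left of the bounding box.
Bottom flange: 170 × 28, A = 4 760 mm², y = 14 mm, Ī = 310 987 mm⁴.
Web: 8 × 180, A = 1 440 mm², y = 118 mm, Ī = 3 888 000 mm⁴.
Top flange: 170 × 28, A = 4 760 mm², y = 222 mm, Ī = 310 987 mm⁴.
Hole (subtracted): ⌀8, A = 50.265 mm², y = 14 mm, Ī = 201.06 mm⁴.
Centroid: ȳ = ΣA·y / ΣA = 118.48 mm.
Transfer each piece to the centroidal x-axis using Ī + A·d² with d = y − 118.48:
  bottom flange: d = -104.48 mm → contributes +52 270 656 mm⁴
  web: d = -0.47917 mm → contributes +3 888 331 mm⁴
  top flange: d = 103.52 mm → contributes +51 321 824 mm⁴
  hole: d = -104.48 mm → contributes −548 894 mm⁴
Total I = 106 931 916 mm⁴.

Ix ≈ 1.07 × 10⁸ mm⁴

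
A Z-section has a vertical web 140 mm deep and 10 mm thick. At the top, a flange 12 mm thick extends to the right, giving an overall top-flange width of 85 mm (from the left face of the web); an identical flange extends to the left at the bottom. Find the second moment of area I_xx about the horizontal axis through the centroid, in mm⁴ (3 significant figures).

I_xx ≈ 9.68 × 10⁶ mm⁴

Treat the section as a set of non-overlapping primitives; coordinates are from the bounding-box lower-left.
Web: 10 × 140, A = 1 400 mm², y = 70 mm, Ī = 2 286 667 mm⁴.
Top flange (beyond web): 75 × 12, A = 900 mm², y = 134 mm, Ī = 10 800 mm⁴.
Bottom flange (beyond web): 75 × 12, A = 900 mm², y = 6 mm, Ī = 10 800 mm⁴.
Centroid: ȳ = ΣA·y / ΣA = 70 mm.
Transfer each piece to the horizontal axis through the centroid using Ī + A·d² with d = y − 70:
  web: d = 0 mm → contributes +2 286 667 mm⁴
  top flange (beyond web): d = 64 mm → contributes +3 697 200 mm⁴
  bottom flange (beyond web): d = -64 mm → contributes +3 697 200 mm⁴
Total I = 9 681 067 mm⁴.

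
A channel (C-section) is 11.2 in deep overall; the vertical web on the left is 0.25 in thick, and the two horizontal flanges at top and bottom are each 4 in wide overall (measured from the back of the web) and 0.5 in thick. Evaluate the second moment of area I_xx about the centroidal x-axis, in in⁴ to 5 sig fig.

I_xx ≈ 136.68 in⁴

Treat the section as a set of non-overlapping primitives; coordinates are from the bounding-box lower-left.
Web: 0.25 × 11.2, A = 2.8 in², y = 5.6 in, Ī = 29.26933 in⁴.
Top flange (beyond web): 3.75 × 0.5, A = 1.875 in², y = 10.95 in, Ī = 0.0390625 in⁴.
Bottom flange (beyond web): 3.75 × 0.5, A = 1.875 in², y = 0.25 in, Ī = 0.0390625 in⁴.
By symmetry the centroid is at mid-height, ȳ = 5.6 in.
Transfer each piece to the centroidal x-axis using Ī + A·d² with d = y − 5.6:
  web: d = 0 in → contributes +29.26933 in⁴
  top flange (beyond web): d = 5.35 in → contributes +53.70625 in⁴
  bottom flange (beyond web): d = -5.35 in → contributes +53.70625 in⁴
Total I = 136.6818 in⁴.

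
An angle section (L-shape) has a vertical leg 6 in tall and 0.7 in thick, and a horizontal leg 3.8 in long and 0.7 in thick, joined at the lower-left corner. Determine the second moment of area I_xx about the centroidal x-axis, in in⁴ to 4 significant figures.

Treat the section as a set of non-overlapping primitives; coordinates are from the bounding-box lower-left.
Vertical leg: 0.7 × 6, A = 4.2 in², y = 3 in, Ī = 12.6 in⁴.
Horizontal leg (remainder): 3.1 × 0.7, A = 2.17 in², y = 0.35 in, Ī = 0.0886083 in⁴.
Centroid: ȳ = ΣA·y / ΣA = 2.09725 in.
Transfer each piece to the centroidal x-axis using Ī + A·d² with d = y − 2.09725:
  vertical leg: d = 0.902747 in → contributes +16.0228 in⁴
  horizontal leg (remainder): d = -1.74725 in → contributes +6.71338 in⁴
Total I = 22.7362 in⁴.

I_xx ≈ 22.74 in⁴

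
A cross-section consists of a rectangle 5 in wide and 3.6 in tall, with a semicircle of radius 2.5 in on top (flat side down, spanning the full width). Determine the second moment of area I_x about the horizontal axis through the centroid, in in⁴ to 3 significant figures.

I_x ≈ 75.7 in⁴

Split into non-overlapping primitives; take the origin at the lower-left of the bounding box.
Rectangular body: 5 × 3.6, A = 18 in², y = 1.8 in, Ī = 19.44 in⁴.
Semicircular cap: semicircle r = 2.5, A = 9.8175 in², y = 4.661 in, Ī = 4.2874 in⁴.
Centroid: ȳ = ΣA·y / ΣA = 2.8097 in.
Transfer each piece to the horizontal axis through the centroid using Ī + A·d² with d = y − 2.8097:
  rectangular body: d = -1.0097 in → contributes +37.792 in⁴
  semicircular cap: d = 1.8513 in → contributes +37.935 in⁴
Total I = 75.727 in⁴.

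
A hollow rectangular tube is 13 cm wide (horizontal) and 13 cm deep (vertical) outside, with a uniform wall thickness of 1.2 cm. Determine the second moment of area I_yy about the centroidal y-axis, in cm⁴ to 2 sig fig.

Decompose the section into non-overlapping parts with the origin at the bottom-left of its bounding rectangle.
Outer rectangle: 13 × 13, A = 169 cm², x = 6.5 cm, Ī = 2 380 cm⁴.
Inner void (subtracted): 10.6 × 10.6, A = 112.4 cm², x = 6.5 cm, Ī = 1 052 cm⁴.
By symmetry the centroid is at mid-width, x̄ = 6.5 cm.
All pieces are centred on the centroidal y-axis, so I = ΣĪ (holes subtracted) = 1 328 cm⁴.

I_yy ≈ 1300 cm⁴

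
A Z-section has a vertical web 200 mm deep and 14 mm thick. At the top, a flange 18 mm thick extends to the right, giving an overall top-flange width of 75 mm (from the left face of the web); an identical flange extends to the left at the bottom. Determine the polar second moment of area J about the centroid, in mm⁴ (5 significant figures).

Split into non-overlapping primitives; take the origin at the lower-left of the bounding box.
Web: 14 × 200, A = 2 800 mm², y = 100 mm, Ī = 9 333 333 mm⁴.
Top flange (beyond web): 61 × 18, A = 1 098 mm², y = 191 mm, Ī = 29 646 mm⁴.
Bottom flange (beyond web): 61 × 18, A = 1 098 mm², y = 9 mm, Ī = 29 646 mm⁴.
Centroid: ȳ = ΣA·y / ΣA = 100 mm.
Transfer each piece to the centroidal x-axis using Ī + A·d² with d = y − 100:
  web: d = 0 mm → contributes +9 333 333 mm⁴
  top flange (beyond web): d = 91 mm → contributes +9 122 184 mm⁴
  bottom flange (beyond web): d = -91 mm → contributes +9 122 184 mm⁴
Total I = 27 577 701 mm⁴.
For the y-axis: x̄ = 68 mm.
Repeating about the centroidal y-axis gives I_y = 3 814 801 mm⁴.
Polar second moment: J = I_x + I_y = 31 392 503 mm⁴.

J ≈ 3.1393 × 10⁷ mm⁴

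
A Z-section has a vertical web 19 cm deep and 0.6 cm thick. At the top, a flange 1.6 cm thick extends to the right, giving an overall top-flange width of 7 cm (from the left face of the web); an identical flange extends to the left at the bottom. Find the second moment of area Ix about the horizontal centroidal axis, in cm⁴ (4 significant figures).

Break the section into simple shapes (no overlaps), measuring from the bottom-left corner of the bounding box.
Web: 0.6 × 19, A = 11.4 cm², y = 9.5 cm, Ī = 342.95 cm⁴.
Top flange (beyond web): 6.4 × 1.6, A = 10.24 cm², y = 18.2 cm, Ī = 2.18453 cm⁴.
Bottom flange (beyond web): 6.4 × 1.6, A = 10.24 cm², y = 0.8 cm, Ī = 2.18453 cm⁴.
Centroid: ȳ = ΣA·y / ΣA = 9.5 cm.
Transfer each piece to the horizontal centroidal axis using Ī + A·d² with d = y − 9.5:
  web: d = 0 cm → contributes +342.95 cm⁴
  top flange (beyond web): d = 8.7 cm → contributes +777.25 cm⁴
  bottom flange (beyond web): d = -8.7 cm → contributes +777.25 cm⁴
Total I = 1897.45 cm⁴.

Ix ≈ 1897 cm⁴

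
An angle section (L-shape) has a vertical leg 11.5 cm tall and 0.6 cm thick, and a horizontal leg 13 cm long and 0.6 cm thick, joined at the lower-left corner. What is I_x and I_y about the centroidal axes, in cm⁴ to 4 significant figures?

I_x ≈ 182.6 cm⁴, I_y ≈ 246.8 cm⁴

Break the section into simple shapes (no overlaps), measuring from the bottom-left corner of the bounding box.
Vertical leg: 0.6 × 11.5, A = 6.9 cm², y = 5.75 cm, Ī = 76.0438 cm⁴.
Horizontal leg (remainder): 12.4 × 0.6, A = 7.44 cm², y = 0.3 cm, Ī = 0.2232 cm⁴.
Centroid: ȳ = ΣA·y / ΣA = 2.92238 cm.
Transfer each piece to the centroidal x-axis using Ī + A·d² with d = y − 2.92238:
  vertical leg: d = 2.82762 cm → contributes +131.212 cm⁴
  horizontal leg (remainder): d = -2.62238 cm → contributes +51.3874 cm⁴
Total I = 182.599 cm⁴.
For the y-axis: x̄ = 3.67238 cm.
Repeating about the centroidal y-axis gives I_y = 246.79 cm⁴.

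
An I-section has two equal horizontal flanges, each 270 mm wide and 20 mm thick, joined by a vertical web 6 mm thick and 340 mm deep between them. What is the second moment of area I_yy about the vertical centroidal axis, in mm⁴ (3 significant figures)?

I_yy ≈ 6.56 × 10⁷ mm⁴

Decompose the section into non-overlapping parts with the origin at the bottom-left of its bounding rectangle.
Bottom flange: 270 × 20, A = 5 400 mm², x = 135 mm, Ī = 32 805 000 mm⁴.
Web: 6 × 340, A = 2 040 mm², x = 135 mm, Ī = 6 120 mm⁴.
Top flange: 270 × 20, A = 5 400 mm², x = 135 mm, Ī = 32 805 000 mm⁴.
By symmetry the centroid is at mid-width, x̄ = 135 mm.
All pieces are centred on the vertical centroidal axis, so I = ΣĪ = 65 616 120 mm⁴.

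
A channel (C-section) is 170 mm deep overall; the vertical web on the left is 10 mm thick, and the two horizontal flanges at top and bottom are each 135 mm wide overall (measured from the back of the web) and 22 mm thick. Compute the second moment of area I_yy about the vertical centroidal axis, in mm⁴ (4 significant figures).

I_yy ≈ 1.309 × 10⁷ mm⁴

Decompose the section into non-overlapping parts with the origin at the bottom-left of its bounding rectangle.
Web: 10 × 170, A = 1 700 mm², x = 5 mm, Ī = 14166.7 mm⁴.
Top flange (beyond web): 125 × 22, A = 2 750 mm², x = 72.5 mm, Ī = 3 580 729 mm⁴.
Bottom flange (beyond web): 125 × 22, A = 2 750 mm², x = 72.5 mm, Ī = 3 580 729 mm⁴.
Centroid: x̄ = ΣA·x / ΣA = 56.5625 mm.
Transfer each piece to the vertical centroidal axis using Ī + A·d² with d = x − 56.5625:
  web: d = -51.5625 mm → contributes +4 533 942 mm⁴
  top flange (beyond web): d = 15.9375 mm → contributes +4 279 240 mm⁴
  bottom flange (beyond web): d = 15.9375 mm → contributes +4 279 240 mm⁴
Total I = 13 092 422 mm⁴.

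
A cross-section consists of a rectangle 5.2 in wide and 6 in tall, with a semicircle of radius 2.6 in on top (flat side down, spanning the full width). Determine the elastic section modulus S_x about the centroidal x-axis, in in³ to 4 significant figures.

S_x ≈ 50.90 in³

Break the section into simple shapes (no overlaps), measuring from the bottom-left corner of the bounding box.
Rectangular body: 5.2 × 6, A = 31.2 in², y = 3 in, Ī = 93.6 in⁴.
Semicircular cap: semicircle r = 2.6, A = 10.6186 in², y = 7.10347 in, Ī = 5.01563 in⁴.
Centroid: ȳ = ΣA·y / ΣA = 4.04196 in.
Transfer each piece to the centroidal x-axis using Ī + A·d² with d = y − 4.04196:
  rectangular body: d = -1.04196 in → contributes +127.473 in⁴
  semicircular cap: d = 3.06152 in → contributes +104.543 in⁴
Total I = 232.015 in⁴.
Extreme fibre distance c = 4.55804 in; S = I/c = 50.9024 in³.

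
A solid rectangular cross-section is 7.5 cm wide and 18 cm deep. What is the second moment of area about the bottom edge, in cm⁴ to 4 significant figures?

The section: 7.5 × 18, A = 135 cm², y = 9 cm, Ī = 3 645 cm⁴.
Transfer it to the base of the section using Ī + A·d² with d = y − 0:
  the section: d = 9 cm → contributes +14 580 cm⁴
Total I = 14 580 cm⁴.

I_base ≈ 1.458 × 10⁴ cm⁴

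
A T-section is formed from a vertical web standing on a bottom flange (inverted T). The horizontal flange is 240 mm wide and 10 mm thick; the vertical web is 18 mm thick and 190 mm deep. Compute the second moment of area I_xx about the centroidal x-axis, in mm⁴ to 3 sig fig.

I_xx ≈ 2.44 × 10⁷ mm⁴

Decompose the section into non-overlapping parts with the origin at the bottom-left of its bounding rectangle.
Flange: 240 × 10, A = 2 400 mm², y = 5 mm, Ī = 20 000 mm⁴.
Web: 18 × 190, A = 3 420 mm², y = 105 mm, Ī = 10 288 500 mm⁴.
Centroid: ȳ = ΣA·y / ΣA = 63.763 mm.
Transfer each piece to the centroidal x-axis using Ī + A·d² with d = y − 63.763:
  flange: d = -58.763 mm → contributes +8 307 384 mm⁴
  web: d = 41.237 mm → contributes +16 104 208 mm⁴
Total I = 24 411 593 mm⁴.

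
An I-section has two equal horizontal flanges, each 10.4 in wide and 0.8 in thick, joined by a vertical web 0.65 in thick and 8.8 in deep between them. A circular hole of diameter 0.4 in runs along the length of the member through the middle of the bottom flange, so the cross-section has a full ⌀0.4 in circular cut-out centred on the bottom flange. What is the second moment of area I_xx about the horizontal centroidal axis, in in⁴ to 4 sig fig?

Break the section into simple shapes (no overlaps), measuring from the bottom-left corner of the bounding box.
Bottom flange: 10.4 × 0.8, A = 8.32 in², y = 0.4 in, Ī = 0.443733 in⁴.
Web: 0.65 × 8.8, A = 5.72 in², y = 5.2 in, Ī = 36.9131 in⁴.
Top flange: 10.4 × 0.8, A = 8.32 in², y = 10 in, Ī = 0.443733 in⁴.
Hole (subtracted): ⌀0.4, A = 0.125664 in², y = 0.4 in, Ī = 0.00125664 in⁴.
Centroid: ȳ = ΣA·y / ΣA = 5.22713 in.
Transfer each piece to the horizontal centroidal axis using Ī + A·d² with d = y − 5.22713:
  bottom flange: d = -4.82713 in → contributes +194.309 in⁴
  web: d = -0.0271286 in → contributes +36.9173 in⁴
  top flange: d = 4.77287 in → contributes +189.976 in⁴
  hole: d = -4.82713 in → contributes −2.92937 in⁴
Total I = 418.273 in⁴.

I_xx ≈ 418.3 in⁴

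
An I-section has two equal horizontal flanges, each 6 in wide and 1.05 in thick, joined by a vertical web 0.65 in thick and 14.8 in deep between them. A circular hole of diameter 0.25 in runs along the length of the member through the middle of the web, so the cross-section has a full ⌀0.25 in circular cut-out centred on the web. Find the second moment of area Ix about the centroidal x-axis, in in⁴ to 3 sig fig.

Break the section into simple shapes (no overlaps), measuring from the bottom-left corner of the bounding box.
Bottom flange: 6 × 1.05, A = 6.3 in², y = 0.525 in, Ī = 0.57881 in⁴.
Web: 0.65 × 14.8, A = 9.62 in², y = 8.45 in, Ī = 175.6 in⁴.
Top flange: 6 × 1.05, A = 6.3 in², y = 16.375 in, Ī = 0.57881 in⁴.
Hole (subtracted): ⌀0.25, A = 0.049087 in², y = 8.45 in, Ī = 0.00019175 in⁴.
By symmetry the centroid is at mid-height, ȳ = 8.45 in.
Transfer each piece to the centroidal x-axis using Ī + A·d² with d = y − 8.45:
  bottom flange: d = -7.925 in → contributes +396.25 in⁴
  web: d = 0 in → contributes +175.6 in⁴
  top flange: d = 7.925 in → contributes +396.25 in⁴
  hole: d = 0 in → contributes −0.00019175 in⁴
Total I = 968.11 in⁴.

Ix ≈ 968 in⁴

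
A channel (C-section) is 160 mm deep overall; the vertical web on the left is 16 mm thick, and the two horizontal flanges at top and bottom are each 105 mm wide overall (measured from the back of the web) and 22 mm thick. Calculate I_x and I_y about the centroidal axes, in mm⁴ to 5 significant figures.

Split into non-overlapping primitives; take the origin at the lower-left of the bounding box.
Web: 16 × 160, A = 2 560 mm², y = 80 mm, Ī = 5 461 333 mm⁴.
Top flange (beyond web): 89 × 22, A = 1 958 mm², y = 149 mm, Ī = 78972.67 mm⁴.
Bottom flange (beyond web): 89 × 22, A = 1 958 mm², y = 11 mm, Ī = 78972.67 mm⁴.
By symmetry the centroid is at mid-height, ȳ = 80 mm.
Transfer each piece to the centroidal x-axis using Ī + A·d² with d = y − 80:
  web: d = 0 mm → contributes +5 461 333 mm⁴
  top flange (beyond web): d = 69 mm → contributes +9 401 011 mm⁴
  bottom flange (beyond web): d = -69 mm → contributes +9 401 011 mm⁴
Total I = 24 263 355 mm⁴.
For the y-axis: x̄ = 39.74645 mm.
Repeating about the centroidal y-axis gives I_y = 6 906 222 mm⁴.

I_x ≈ 2.4263 × 10⁷ mm⁴, I_y ≈ 6.9062 × 10⁶ mm⁴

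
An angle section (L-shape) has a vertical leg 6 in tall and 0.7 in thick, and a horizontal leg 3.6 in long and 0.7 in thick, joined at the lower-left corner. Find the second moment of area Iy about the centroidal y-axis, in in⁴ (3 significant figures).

Decompose the section into non-overlapping parts with the origin at the bottom-left of its bounding rectangle.
Vertical leg: 0.7 × 6, A = 4.2 in², x = 0.35 in, Ī = 0.1715 in⁴.
Horizontal leg (remainder): 2.9 × 0.7, A = 2.03 in², x = 2.15 in, Ī = 1.4227 in⁴.
Centroid: x̄ = ΣA·x / ΣA = 0.93652 in.
Transfer each piece to the centroidal y-axis using Ī + A·d² with d = x − 0.93652:
  vertical leg: d = -0.58652 in → contributes +1.6163 in⁴
  horizontal leg (remainder): d = 1.2135 in → contributes +4.412 in⁴
Total I = 6.0283 in⁴.

Iy ≈ 6.03 in⁴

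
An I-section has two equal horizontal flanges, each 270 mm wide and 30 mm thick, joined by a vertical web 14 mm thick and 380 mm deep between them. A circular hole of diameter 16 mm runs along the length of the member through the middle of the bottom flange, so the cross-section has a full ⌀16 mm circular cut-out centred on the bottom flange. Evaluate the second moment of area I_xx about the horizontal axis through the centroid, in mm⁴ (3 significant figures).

I_xx ≈ 7.38 × 10⁸ mm⁴

Split into non-overlapping primitives; take the origin at the lower-left of the bounding box.
Bottom flange: 270 × 30, A = 8 100 mm², y = 15 mm, Ī = 607 500 mm⁴.
Web: 14 × 380, A = 5 320 mm², y = 220 mm, Ī = 64 017 333 mm⁴.
Top flange: 270 × 30, A = 8 100 mm², y = 425 mm, Ī = 607 500 mm⁴.
Hole (subtracted): ⌀16, A = 201.06 mm², y = 15 mm, Ī = 3 217 mm⁴.
Centroid: ȳ = ΣA·y / ΣA = 221.93 mm.
Transfer each piece to the horizontal axis through the centroid using Ī + A·d² with d = y − 221.93:
  bottom flange: d = -206.93 mm → contributes +347 461 046 mm⁴
  web: d = -1.9334 mm → contributes +64 037 219 mm⁴
  top flange: d = 203.07 mm → contributes +334 619 509 mm⁴
  hole: d = -206.93 mm → contributes −8 612 975 mm⁴
Total I = 737 504 799 mm⁴.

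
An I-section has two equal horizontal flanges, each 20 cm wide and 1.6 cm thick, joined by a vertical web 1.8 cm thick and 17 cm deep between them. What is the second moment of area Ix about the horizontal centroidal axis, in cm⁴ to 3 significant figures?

Break the section into simple shapes (no overlaps), measuring from the bottom-left corner of the bounding box.
Bottom flange: 20 × 1.6, A = 32 cm², y = 0.8 cm, Ī = 6.8267 cm⁴.
Web: 1.8 × 17, A = 30.6 cm², y = 10.1 cm, Ī = 736.95 cm⁴.
Top flange: 20 × 1.6, A = 32 cm², y = 19.4 cm, Ī = 6.8267 cm⁴.
By symmetry the centroid is at mid-height, ȳ = 10.1 cm.
Transfer each piece to the horizontal centroidal axis using Ī + A·d² with d = y − 10.1:
  bottom flange: d = -9.3 cm → contributes +2774.5 cm⁴
  web: d = 0 cm → contributes +736.95 cm⁴
  top flange: d = 9.3 cm → contributes +2774.5 cm⁴
Total I = 6 286 cm⁴.

Ix ≈ 6290 cm⁴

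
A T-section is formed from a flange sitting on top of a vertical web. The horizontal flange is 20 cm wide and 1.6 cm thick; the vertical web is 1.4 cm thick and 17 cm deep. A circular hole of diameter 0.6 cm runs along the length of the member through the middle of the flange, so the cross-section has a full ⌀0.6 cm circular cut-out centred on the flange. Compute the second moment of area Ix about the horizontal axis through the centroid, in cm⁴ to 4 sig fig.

Decompose the section into non-overlapping parts with the origin at the bottom-left of its bounding rectangle.
Flange: 20 × 1.6, A = 32 cm², y = 17.8 cm, Ī = 6.82667 cm⁴.
Web: 1.4 × 17, A = 23.8 cm², y = 8.5 cm, Ī = 573.183 cm⁴.
Hole (subtracted): ⌀0.6, A = 0.282743 cm², y = 17.8 cm, Ī = 0.00636173 cm⁴.
Centroid: ȳ = ΣA·y / ΣA = 13.8131 cm.
Transfer each piece to the horizontal axis through the centroid using Ī + A·d² with d = y − 13.8131:
  flange: d = 3.98687 cm → contributes +515.471 cm⁴
  web: d = -5.31313 cm → contributes +1245.04 cm⁴
  hole: d = 3.98687 cm → contributes −4.5006 cm⁴
Total I = 1756.01 cm⁴.

Ix ≈ 1756 cm⁴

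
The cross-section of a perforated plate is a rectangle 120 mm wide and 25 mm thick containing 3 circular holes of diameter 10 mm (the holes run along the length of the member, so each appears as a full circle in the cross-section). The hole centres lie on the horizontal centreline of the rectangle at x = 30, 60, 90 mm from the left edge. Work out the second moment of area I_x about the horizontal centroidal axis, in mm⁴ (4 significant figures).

I_x ≈ 1.548 × 10⁵ mm⁴

Treat the section as a set of non-overlapping primitives; coordinates are from the bounding-box lower-left.
Plate: 120 × 25, A = 3 000 mm², y = 12.5 mm, Ī = 156 250 mm⁴.
Hole 1 (subtracted): ⌀10, A = 78.5398 mm², y = 12.5 mm, Ī = 490.874 mm⁴.
Hole 2 (subtracted): ⌀10, A = 78.5398 mm², y = 12.5 mm, Ī = 490.874 mm⁴.
Hole 3 (subtracted): ⌀10, A = 78.5398 mm², y = 12.5 mm, Ī = 490.874 mm⁴.
By symmetry the centroid is at mid-height, ȳ = 12.5 mm.
All pieces are centred on the horizontal centroidal axis, so I = ΣĪ (holes subtracted) = 154 777 mm⁴.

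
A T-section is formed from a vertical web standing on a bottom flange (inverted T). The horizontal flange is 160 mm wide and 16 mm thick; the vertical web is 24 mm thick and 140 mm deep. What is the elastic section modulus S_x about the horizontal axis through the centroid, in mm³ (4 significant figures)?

Decompose the section into non-overlapping parts with the origin at the bottom-left of its bounding rectangle.
Flange: 160 × 16, A = 2 560 mm², y = 8 mm, Ī = 54613.3 mm⁴.
Web: 24 × 140, A = 3 360 mm², y = 86 mm, Ī = 5 488 000 mm⁴.
Centroid: ȳ = ΣA·y / ΣA = 52.2703 mm.
Transfer each piece to the horizontal axis through the centroid using Ī + A·d² with d = y − 52.2703:
  flange: d = -44.2703 mm → contributes +5 071 847 mm⁴
  web: d = 33.7297 mm → contributes +9 310 654 mm⁴
Total I = 14 382 501 mm⁴.
Extreme fibre distance c = 103.73 mm; S = I/c = 138 654 mm³.

S_x ≈ 1.387 × 10⁵ mm³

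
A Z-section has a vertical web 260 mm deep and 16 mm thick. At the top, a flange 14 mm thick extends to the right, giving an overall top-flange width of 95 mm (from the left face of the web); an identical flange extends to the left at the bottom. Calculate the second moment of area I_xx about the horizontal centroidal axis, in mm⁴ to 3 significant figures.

I_xx ≈ 5.69 × 10⁷ mm⁴

Break the section into simple shapes (no overlaps), measuring from the bottom-left corner of the bounding box.
Web: 16 × 260, A = 4 160 mm², y = 130 mm, Ī = 23 434 667 mm⁴.
Top flange (beyond web): 79 × 14, A = 1 106 mm², y = 253 mm, Ī = 18 065 mm⁴.
Bottom flange (beyond web): 79 × 14, A = 1 106 mm², y = 7 mm, Ī = 18 065 mm⁴.
Centroid: ȳ = ΣA·y / ΣA = 130 mm.
Transfer each piece to the horizontal centroidal axis using Ī + A·d² with d = y − 130:
  web: d = 0 mm → contributes +23 434 667 mm⁴
  top flange (beyond web): d = 123 mm → contributes +16 750 739 mm⁴
  bottom flange (beyond web): d = -123 mm → contributes +16 750 739 mm⁴
Total I = 56 936 144 mm⁴.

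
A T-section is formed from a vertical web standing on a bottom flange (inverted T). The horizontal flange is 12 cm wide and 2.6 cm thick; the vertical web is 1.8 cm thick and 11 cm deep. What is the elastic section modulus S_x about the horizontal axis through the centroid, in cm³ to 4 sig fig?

Split into non-overlapping primitives; take the origin at the lower-left of the bounding box.
Flange: 12 × 2.6, A = 31.2 cm², y = 1.3 cm, Ī = 17.576 cm⁴.
Web: 1.8 × 11, A = 19.8 cm², y = 8.1 cm, Ī = 199.65 cm⁴.
Centroid: ȳ = ΣA·y / ΣA = 3.94 cm.
Transfer each piece to the horizontal axis through the centroid using Ī + A·d² with d = y − 3.94:
  flange: d = -2.64 cm → contributes +235.028 cm⁴
  web: d = 4.16 cm → contributes +542.301 cm⁴
Total I = 777.328 cm⁴.
Extreme fibre distance c = 9.66 cm; S = I/c = 80.4688 cm³.

S_x ≈ 80.47 cm³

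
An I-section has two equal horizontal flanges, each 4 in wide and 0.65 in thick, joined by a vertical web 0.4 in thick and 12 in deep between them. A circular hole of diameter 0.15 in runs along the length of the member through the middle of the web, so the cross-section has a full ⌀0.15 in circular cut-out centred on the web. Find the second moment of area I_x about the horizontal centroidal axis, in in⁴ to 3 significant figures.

Decompose the section into non-overlapping parts with the origin at the bottom-left of its bounding rectangle.
Bottom flange: 4 × 0.65, A = 2.6 in², y = 0.325 in, Ī = 0.091542 in⁴.
Web: 0.4 × 12, A = 4.8 in², y = 6.65 in, Ī = 57.6 in⁴.
Top flange: 4 × 0.65, A = 2.6 in², y = 12.975 in, Ī = 0.091542 in⁴.
Hole (subtracted): ⌀0.15, A = 0.017671 in², y = 6.65 in, Ī = 0.00002485 in⁴.
By symmetry the centroid is at mid-height, ȳ = 6.65 in.
Transfer each piece to the horizontal centroidal axis using Ī + A·d² with d = y − 6.65:
  bottom flange: d = -6.325 in → contributes +104.11 in⁴
  web: d = 0 in → contributes +57.6 in⁴
  top flange: d = 6.325 in → contributes +104.11 in⁴
  hole: d = 0 in → contributes −0.00002485 in⁴
Total I = 265.81 in⁴.

I_x ≈ 266 in⁴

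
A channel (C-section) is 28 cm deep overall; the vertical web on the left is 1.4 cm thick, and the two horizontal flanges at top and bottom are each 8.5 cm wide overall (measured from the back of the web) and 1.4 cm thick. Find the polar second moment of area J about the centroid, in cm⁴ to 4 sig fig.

Break the section into simple shapes (no overlaps), measuring from the bottom-left corner of the bounding box.
Web: 1.4 × 28, A = 39.2 cm², y = 14 cm, Ī = 2561.07 cm⁴.
Top flange (beyond web): 7.1 × 1.4, A = 9.94 cm², y = 27.3 cm, Ī = 1.62353 cm⁴.
Bottom flange (beyond web): 7.1 × 1.4, A = 9.94 cm², y = 0.7 cm, Ī = 1.62353 cm⁴.
By symmetry the centroid is at mid-height, ȳ = 14 cm.
Transfer each piece to the centroidal x-axis using Ī + A·d² with d = y − 14:
  web: d = 0 cm → contributes +2561.07 cm⁴
  top flange (beyond web): d = 13.3 cm → contributes +1759.91 cm⁴
  bottom flange (beyond web): d = -13.3 cm → contributes +1759.91 cm⁴
Total I = 6080.89 cm⁴.
For the y-axis: x̄ = 2.13009 cm.
Repeating about the centroidal y-axis gives I_y = 328.169 cm⁴.
Polar second moment: J = I_x + I_y = 6409.06 cm⁴.

J ≈ 6409 cm⁴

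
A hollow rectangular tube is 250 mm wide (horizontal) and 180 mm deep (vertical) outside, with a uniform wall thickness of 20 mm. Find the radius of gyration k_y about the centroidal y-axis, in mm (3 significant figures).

Break the section into simple shapes (no overlaps), measuring from the bottom-left corner of the bounding box.
Outer rectangle: 250 × 180, A = 45 000 mm², x = 125 mm, Ī = 234 375 000 mm⁴.
Inner void (subtracted): 210 × 140, A = 29 400 mm², x = 125 mm, Ī = 108 045 000 mm⁴.
By symmetry the centroid is at mid-width, x̄ = 125 mm.
All pieces are centred on the centroidal y-axis, so I = ΣĪ (holes subtracted) = 126 330 000 mm⁴.
Radius of gyration: k = √(I/A) = √(126 330 000 / 15 600) = 89.989 mm.

k_y ≈ 90.0 mm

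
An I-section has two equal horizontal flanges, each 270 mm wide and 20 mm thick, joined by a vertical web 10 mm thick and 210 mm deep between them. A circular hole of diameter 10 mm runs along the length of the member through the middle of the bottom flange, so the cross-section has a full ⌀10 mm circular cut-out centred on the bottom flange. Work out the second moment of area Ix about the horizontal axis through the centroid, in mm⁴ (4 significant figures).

Split into non-overlapping primitives; take the origin at the lower-left of the bounding box.
Bottom flange: 270 × 20, A = 5 400 mm², y = 10 mm, Ī = 180 000 mm⁴.
Web: 10 × 210, A = 2 100 mm², y = 125 mm, Ī = 7 717 500 mm⁴.
Top flange: 270 × 20, A = 5 400 mm², y = 240 mm, Ī = 180 000 mm⁴.
Hole (subtracted): ⌀10, A = 78.5398 mm², y = 10 mm, Ī = 490.874 mm⁴.
Centroid: ȳ = ΣA·y / ΣA = 125.704 mm.
Transfer each piece to the horizontal axis through the centroid using Ī + A·d² with d = y − 125.704:
  bottom flange: d = -115.704 mm → contributes +72 472 607 mm⁴
  web: d = -0.70445 mm → contributes +7 718 542 mm⁴
  top flange: d = 114.296 mm → contributes +70 722 753 mm⁴
  hole: d = -115.704 mm → contributes −1 051 944 mm⁴
Total I = 149 861 957 mm⁴.

Ix ≈ 1.499 × 10⁸ mm⁴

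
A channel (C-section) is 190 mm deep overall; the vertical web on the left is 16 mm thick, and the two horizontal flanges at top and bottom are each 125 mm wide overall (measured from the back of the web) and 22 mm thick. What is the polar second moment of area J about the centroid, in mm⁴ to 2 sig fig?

Decompose the section into non-overlapping parts with the origin at the bottom-left of its bounding rectangle.
Web: 16 × 190, A = 3 040 mm², y = 95 mm, Ī = 9 145 333 mm⁴.
Top flange (beyond web): 109 × 22, A = 2 398 mm², y = 179 mm, Ī = 96 719 mm⁴.
Bottom flange (beyond web): 109 × 22, A = 2 398 mm², y = 11 mm, Ī = 96 719 mm⁴.
By symmetry the centroid is at mid-height, ȳ = 95 mm.
Transfer each piece to the centroidal x-axis using Ī + A·d² with d = y − 95:
  web: d = 0 mm → contributes +9 145 333 mm⁴
  top flange (beyond web): d = 84 mm → contributes +17 017 007 mm⁴
  bottom flange (beyond web): d = -84 mm → contributes +17 017 007 mm⁴
Total I = 43 179 348 mm⁴.
For the y-axis: x̄ = 46.25 mm.
Repeating about the centroidal y-axis gives I_y = 12 081 351 mm⁴.
Polar second moment: J = I_x + I_y = 55 260 699 mm⁴.

J ≈ 5.5 × 10⁷ mm⁴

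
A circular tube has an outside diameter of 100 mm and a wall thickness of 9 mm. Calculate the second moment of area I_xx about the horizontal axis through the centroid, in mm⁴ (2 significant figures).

I_xx ≈ 2.7 × 10⁶ mm⁴

Decompose the section into non-overlapping parts with the origin at the bottom-left of its bounding rectangle.
Outer circle: ⌀100, A = 7 854 mm², y = 50 mm, Ī = 4 908 739 mm⁴.
Bore (subtracted): ⌀82, A = 5 281 mm², y = 50 mm, Ī = 2 219 347 mm⁴.
By symmetry the centroid is at mid-height, ȳ = 50 mm.
All pieces are centred on the horizontal axis through the centroid, so I = ΣĪ (holes subtracted) = 2 689 391 mm⁴.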